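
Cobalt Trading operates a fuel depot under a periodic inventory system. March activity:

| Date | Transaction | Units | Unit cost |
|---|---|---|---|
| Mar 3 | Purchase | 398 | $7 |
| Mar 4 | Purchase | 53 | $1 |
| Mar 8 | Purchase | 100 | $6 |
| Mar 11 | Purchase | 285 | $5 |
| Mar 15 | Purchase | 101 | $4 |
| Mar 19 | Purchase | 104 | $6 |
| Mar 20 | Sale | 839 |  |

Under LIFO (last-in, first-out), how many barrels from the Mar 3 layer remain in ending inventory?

202

Mar 20, 839 sold [LIFO — newest first]: 104 @ $6 + 101 @ $4 + 285 @ $5 + 100 @ $6 + 53 @ $1 + 196 @ $7 = $4,478
Ending inventory: 202 @ $7 = $1,414
Check: goods available $5,892 = COGS $4,478 + ending $1,414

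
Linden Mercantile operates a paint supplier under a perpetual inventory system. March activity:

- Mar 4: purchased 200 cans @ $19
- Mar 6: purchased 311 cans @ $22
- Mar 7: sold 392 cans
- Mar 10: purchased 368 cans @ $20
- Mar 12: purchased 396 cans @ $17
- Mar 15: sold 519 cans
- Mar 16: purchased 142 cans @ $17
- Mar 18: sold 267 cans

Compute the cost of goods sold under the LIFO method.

Mar 7, 392 sold [LIFO — newest first]: 311 @ $22 + 81 @ $19 = $8,381
Mar 15, 519 sold [LIFO — newest first]: 396 @ $17 + 123 @ $20 = $9,192
Mar 18, 267 sold [LIFO — newest first]: 142 @ $17 + 125 @ $20 = $4,914
Total COGS = $8,381 + $9,192 + $4,914 = $22,487
Ending inventory: 119 @ $19 + 120 @ $20 = $4,661

COGS = $22,487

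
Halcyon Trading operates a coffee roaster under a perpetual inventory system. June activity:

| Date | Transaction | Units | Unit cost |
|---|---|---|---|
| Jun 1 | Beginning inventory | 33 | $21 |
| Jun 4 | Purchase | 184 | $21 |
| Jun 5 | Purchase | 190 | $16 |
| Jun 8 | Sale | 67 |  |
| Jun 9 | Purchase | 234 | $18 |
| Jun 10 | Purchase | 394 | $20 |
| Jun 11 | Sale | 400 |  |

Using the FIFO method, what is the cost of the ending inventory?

Ending inventory = $11,012

Jun 8, 67 sold [FIFO — oldest first]: 33 @ $21 + 34 @ $21 = $1,407
Jun 11, 400 sold [FIFO — oldest first]: 150 @ $21 + 190 @ $16 + 60 @ $18 = $7,270
Total COGS = $1,407 + $7,270 = $8,677
Ending inventory: 174 @ $18 + 394 @ $20 = $11,012
Check: goods available $19,689 = COGS $8,677 + ending $11,012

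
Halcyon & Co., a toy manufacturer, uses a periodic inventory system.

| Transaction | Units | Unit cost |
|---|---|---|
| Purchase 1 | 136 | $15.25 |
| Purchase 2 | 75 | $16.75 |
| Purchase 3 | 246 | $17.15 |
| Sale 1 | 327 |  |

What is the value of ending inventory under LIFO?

Ending inventory = $1,982.50

Sale 1 (327) [LIFO — newest first]: 246 @ $17.15 + 75 @ $16.75 + 6 @ $15.25 = $5,566.65
Ending inventory: 130 @ $15.25 = $1,982.50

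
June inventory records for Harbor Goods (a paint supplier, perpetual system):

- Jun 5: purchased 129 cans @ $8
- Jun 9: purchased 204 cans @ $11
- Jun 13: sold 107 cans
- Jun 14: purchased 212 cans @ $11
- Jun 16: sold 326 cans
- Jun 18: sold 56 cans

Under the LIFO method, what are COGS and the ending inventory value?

Jun 13, 107 sold [LIFO — newest first]: 107 @ $11 = $1,177
Jun 16, 326 sold [LIFO — newest first]: 212 @ $11 + 97 @ $11 + 17 @ $8 = $3,535
Jun 18, 56 sold [LIFO — newest first]: 56 @ $8 = $448
Total COGS = $1,177 + $3,535 + $448 = $5,160
Ending inventory: 56 @ $8 = $448

COGS = $5,160; ending inventory = $448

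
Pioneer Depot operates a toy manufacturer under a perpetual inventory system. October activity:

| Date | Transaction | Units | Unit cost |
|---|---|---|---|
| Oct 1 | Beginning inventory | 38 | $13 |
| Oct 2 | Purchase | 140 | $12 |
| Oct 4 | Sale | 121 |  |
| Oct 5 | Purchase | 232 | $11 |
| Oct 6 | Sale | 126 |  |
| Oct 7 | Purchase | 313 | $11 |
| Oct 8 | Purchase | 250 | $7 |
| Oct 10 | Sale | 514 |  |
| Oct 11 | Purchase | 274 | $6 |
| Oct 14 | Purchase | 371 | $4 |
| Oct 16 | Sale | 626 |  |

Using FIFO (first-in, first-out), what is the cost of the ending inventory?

Oct 4, 121 sold [FIFO — oldest first]: 38 @ $13 + 83 @ $12 = $1,490
Oct 6, 126 sold [FIFO — oldest first]: 57 @ $12 + 69 @ $11 = $1,443
Oct 10, 514 sold [FIFO — oldest first]: 163 @ $11 + 313 @ $11 + 38 @ $7 = $5,502
Oct 16, 626 sold [FIFO — oldest first]: 212 @ $7 + 274 @ $6 + 140 @ $4 = $3,688
Total COGS = $1,490 + $1,443 + $5,502 + $3,688 = $12,123
Ending inventory: 231 @ $4 = $924
Check: goods available $13,047 = COGS $12,123 + ending $924

Ending inventory = $924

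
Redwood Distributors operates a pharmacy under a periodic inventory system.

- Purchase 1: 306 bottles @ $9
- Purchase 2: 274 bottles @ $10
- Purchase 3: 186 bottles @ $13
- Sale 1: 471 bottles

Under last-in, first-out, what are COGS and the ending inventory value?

COGS = $5,257; ending inventory = $2,655

Sale 1 (471) [LIFO — newest first]: 186 @ $13 + 274 @ $10 + 11 @ $9 = $5,257
Ending inventory: 295 @ $9 = $2,655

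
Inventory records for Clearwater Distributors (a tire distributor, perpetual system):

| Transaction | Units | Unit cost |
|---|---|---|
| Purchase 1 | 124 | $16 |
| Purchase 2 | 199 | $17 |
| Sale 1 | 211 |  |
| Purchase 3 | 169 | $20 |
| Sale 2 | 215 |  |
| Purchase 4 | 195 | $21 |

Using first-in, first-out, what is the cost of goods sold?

Sale 1 (211) [FIFO — oldest first]: 124 @ $16 + 87 @ $17 = $3,463
Sale 2 (215) [FIFO — oldest first]: 112 @ $17 + 103 @ $20 = $3,964
Total COGS = $3,463 + $3,964 = $7,427
Ending inventory: 66 @ $20 + 195 @ $21 = $5,415

COGS = $7,427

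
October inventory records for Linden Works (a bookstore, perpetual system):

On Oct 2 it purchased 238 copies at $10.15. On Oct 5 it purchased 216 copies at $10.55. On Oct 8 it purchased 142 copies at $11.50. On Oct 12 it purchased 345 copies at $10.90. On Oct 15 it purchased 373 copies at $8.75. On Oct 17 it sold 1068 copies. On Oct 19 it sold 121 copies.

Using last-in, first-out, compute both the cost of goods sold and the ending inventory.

COGS = $12,083.00; ending inventory = $1,268.75

Oct 17, 1068 sold [LIFO — newest first]: 373 @ $8.75 + 345 @ $10.90 + 142 @ $11.50 + 208 @ $10.55 = $10,851.65
Oct 19, 121 sold [LIFO — newest first]: 8 @ $10.55 + 113 @ $10.15 = $1,231.35
Total COGS = $10,851.65 + $1,231.35 = $12,083.00
Ending inventory: 125 @ $10.15 = $1,268.75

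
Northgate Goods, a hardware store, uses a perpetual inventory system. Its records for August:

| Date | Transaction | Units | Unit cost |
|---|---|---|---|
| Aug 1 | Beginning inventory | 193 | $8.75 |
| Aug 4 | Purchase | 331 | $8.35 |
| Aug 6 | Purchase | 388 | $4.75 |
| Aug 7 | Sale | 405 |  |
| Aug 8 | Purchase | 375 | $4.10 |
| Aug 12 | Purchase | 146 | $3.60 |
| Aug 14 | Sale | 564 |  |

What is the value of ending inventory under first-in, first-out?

Aug 7, 405 sold [FIFO — oldest first]: 193 @ $8.75 + 212 @ $8.35 = $3,458.95
Aug 14, 564 sold [FIFO — oldest first]: 119 @ $8.35 + 388 @ $4.75 + 57 @ $4.10 = $3,070.35
Total COGS = $3,458.95 + $3,070.35 = $6,529.30
Ending inventory: 318 @ $4.10 + 146 @ $3.60 = $1,829.40

Ending inventory = $1,829.40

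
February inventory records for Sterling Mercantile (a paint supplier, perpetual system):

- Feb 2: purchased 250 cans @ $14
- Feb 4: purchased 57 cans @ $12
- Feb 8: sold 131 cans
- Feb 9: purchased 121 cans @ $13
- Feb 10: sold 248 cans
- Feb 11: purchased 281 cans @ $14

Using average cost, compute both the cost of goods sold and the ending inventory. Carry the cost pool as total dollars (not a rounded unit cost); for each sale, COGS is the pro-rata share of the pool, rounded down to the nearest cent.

COGS = $5,101.74; ending inventory = $4,589.26

After Feb 2: 250 on hand, pool $3,500.00 (≈ $14.0000 each)
After Feb 4: 307 on hand, pool $4,184.00 (≈ $13.6287 each)
Feb 8, sell 131: 131/307 × $4,184.00 → $1,785.35
After Feb 9: 297 on hand, pool $3,971.65 (≈ $13.3726 each)
Feb 10, sell 248: 248/297 × $3,971.65 → $3,316.39
After Feb 11: 330 on hand, pool $4,589.26 (≈ $13.9068 each)
Total COGS = $1,785.35 + $3,316.39 = $5,101.74
Ending inventory (cost pool remaining) = $4,589.26
Check: goods available $9,691.00 = COGS $5,101.74 + ending $4,589.26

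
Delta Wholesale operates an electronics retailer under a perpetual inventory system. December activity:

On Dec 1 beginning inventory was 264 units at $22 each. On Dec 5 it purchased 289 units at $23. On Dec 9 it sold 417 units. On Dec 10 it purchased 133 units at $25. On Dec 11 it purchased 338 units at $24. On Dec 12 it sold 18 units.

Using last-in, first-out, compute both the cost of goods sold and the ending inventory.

COGS = $9,895; ending inventory = $13,997

Dec 9, 417 sold [LIFO — newest first]: 289 @ $23 + 128 @ $22 = $9,463
Dec 12, 18 sold [LIFO — newest first]: 18 @ $24 = $432
Total COGS = $9,463 + $432 = $9,895
Ending inventory: 136 @ $22 + 133 @ $25 + 320 @ $24 = $13,997
Check: goods available $23,892 = COGS $9,895 + ending $13,997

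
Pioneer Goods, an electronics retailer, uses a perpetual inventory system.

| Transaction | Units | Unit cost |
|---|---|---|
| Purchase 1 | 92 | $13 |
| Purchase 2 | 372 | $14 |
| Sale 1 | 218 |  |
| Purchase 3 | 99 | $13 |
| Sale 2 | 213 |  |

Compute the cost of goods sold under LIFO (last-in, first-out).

COGS = $5,935

Sale 1 (218) [LIFO — newest first]: 218 @ $14 = $3,052
Sale 2 (213) [LIFO — newest first]: 99 @ $13 + 114 @ $14 = $2,883
Total COGS = $3,052 + $2,883 = $5,935
Ending inventory: 92 @ $13 + 40 @ $14 = $1,756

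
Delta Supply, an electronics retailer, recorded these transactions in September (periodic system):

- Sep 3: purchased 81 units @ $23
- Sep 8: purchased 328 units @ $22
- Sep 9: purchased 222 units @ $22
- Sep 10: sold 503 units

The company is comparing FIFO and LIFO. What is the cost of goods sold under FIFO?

COGS = $11,147

FIFO COGS: 81 @ $23 + 328 @ $22 + 94 @ $22 = $11,147
LIFO COGS: 222 @ $22 + 281 @ $22 = $11,066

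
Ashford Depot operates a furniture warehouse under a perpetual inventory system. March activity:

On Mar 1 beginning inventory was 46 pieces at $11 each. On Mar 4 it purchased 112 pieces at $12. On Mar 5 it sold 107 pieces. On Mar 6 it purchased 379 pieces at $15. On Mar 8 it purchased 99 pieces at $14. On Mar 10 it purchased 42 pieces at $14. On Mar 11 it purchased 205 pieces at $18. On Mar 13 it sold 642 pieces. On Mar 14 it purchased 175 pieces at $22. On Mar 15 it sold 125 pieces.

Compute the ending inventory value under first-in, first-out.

Ending inventory = $4,012

Mar 5, 107 sold [FIFO — oldest first]: 46 @ $11 + 61 @ $12 = $1,238
Mar 13, 642 sold [FIFO — oldest first]: 51 @ $12 + 379 @ $15 + 99 @ $14 + 42 @ $14 + 71 @ $18 = $9,549
Mar 15, 125 sold [FIFO — oldest first]: 125 @ $18 = $2,250
Total COGS = $1,238 + $9,549 + $2,250 = $13,037
Ending inventory: 9 @ $18 + 175 @ $22 = $4,012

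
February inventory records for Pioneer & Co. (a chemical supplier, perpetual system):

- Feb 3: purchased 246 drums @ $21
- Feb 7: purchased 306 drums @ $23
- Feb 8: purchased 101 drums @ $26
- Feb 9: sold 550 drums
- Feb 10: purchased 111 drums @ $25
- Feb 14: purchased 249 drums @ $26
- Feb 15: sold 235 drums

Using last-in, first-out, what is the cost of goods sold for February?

COGS = $18,777

Feb 9, 550 sold [LIFO — newest first]: 101 @ $26 + 306 @ $23 + 143 @ $21 = $12,667
Feb 15, 235 sold [LIFO — newest first]: 235 @ $26 = $6,110
Total COGS = $12,667 + $6,110 = $18,777
Ending inventory: 103 @ $21 + 111 @ $25 + 14 @ $26 = $5,302
Check: goods available $24,079 = COGS $18,777 + ending $5,302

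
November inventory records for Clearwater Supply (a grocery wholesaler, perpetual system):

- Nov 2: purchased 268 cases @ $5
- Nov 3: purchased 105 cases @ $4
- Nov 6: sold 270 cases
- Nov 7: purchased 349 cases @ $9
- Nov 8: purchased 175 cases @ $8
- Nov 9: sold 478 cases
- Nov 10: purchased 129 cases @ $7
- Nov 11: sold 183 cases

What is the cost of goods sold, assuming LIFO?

COGS = $6,729

Nov 6, 270 sold [LIFO — newest first]: 105 @ $4 + 165 @ $5 = $1,245
Nov 9, 478 sold [LIFO — newest first]: 175 @ $8 + 303 @ $9 = $4,127
Nov 11, 183 sold [LIFO — newest first]: 129 @ $7 + 46 @ $9 + 8 @ $5 = $1,357
Total COGS = $1,245 + $4,127 + $1,357 = $6,729
Ending inventory: 95 @ $5 = $475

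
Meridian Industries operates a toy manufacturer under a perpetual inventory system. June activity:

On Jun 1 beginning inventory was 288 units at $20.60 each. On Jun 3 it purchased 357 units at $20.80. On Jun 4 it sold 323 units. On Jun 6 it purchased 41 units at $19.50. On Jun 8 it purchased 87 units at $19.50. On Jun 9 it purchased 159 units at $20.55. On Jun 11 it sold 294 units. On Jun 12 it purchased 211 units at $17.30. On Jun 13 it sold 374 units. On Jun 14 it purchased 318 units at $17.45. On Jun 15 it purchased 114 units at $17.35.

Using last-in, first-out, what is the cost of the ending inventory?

Jun 4, 323 sold [LIFO — newest first]: 323 @ $20.80 = $6,718.40
Jun 11, 294 sold [LIFO — newest first]: 159 @ $20.55 + 87 @ $19.50 + 41 @ $19.50 + 7 @ $20.80 = $5,909.05
Jun 13, 374 sold [LIFO — newest first]: 211 @ $17.30 + 27 @ $20.80 + 136 @ $20.60 = $7,013.50
Total COGS = $6,718.40 + $5,909.05 + $7,013.50 = $19,640.95
Ending inventory: 152 @ $20.60 + 318 @ $17.45 + 114 @ $17.35 = $10,658.20

Ending inventory = $10,658.20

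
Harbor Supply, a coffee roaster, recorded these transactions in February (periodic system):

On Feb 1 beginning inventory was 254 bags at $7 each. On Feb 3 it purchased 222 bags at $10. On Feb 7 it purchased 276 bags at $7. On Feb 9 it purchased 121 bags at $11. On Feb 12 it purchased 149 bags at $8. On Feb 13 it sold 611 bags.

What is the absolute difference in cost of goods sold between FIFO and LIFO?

FIFO COGS: 254 @ $7 + 222 @ $10 + 135 @ $7 = $4,943
LIFO COGS: 149 @ $8 + 121 @ $11 + 276 @ $7 + 65 @ $10 = $5,105
Difference = |$4,943 − $5,105| = $162

$162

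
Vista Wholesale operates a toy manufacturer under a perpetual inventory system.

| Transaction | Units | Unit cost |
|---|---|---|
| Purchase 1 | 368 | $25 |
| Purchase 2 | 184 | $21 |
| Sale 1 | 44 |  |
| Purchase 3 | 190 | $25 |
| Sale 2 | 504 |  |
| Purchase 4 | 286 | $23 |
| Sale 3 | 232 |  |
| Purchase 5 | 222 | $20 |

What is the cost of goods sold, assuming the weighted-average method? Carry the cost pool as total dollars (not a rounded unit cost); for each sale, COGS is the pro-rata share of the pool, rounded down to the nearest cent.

COGS = $18,584.79

After Purchase 1: 368 on hand, pool $9,200.00 (≈ $25.0000 each)
After Purchase 2: 552 on hand, pool $13,064.00 (≈ $23.6667 each)
Sale 1, sell 44: 44/552 × $13,064.00 → $1,041.33
After Purchase 3: 698 on hand, pool $16,772.67 (≈ $24.0296 each)
Sale 2, sell 504: 504/698 × $16,772.67 → $12,110.92
After Purchase 4: 480 on hand, pool $11,239.75 (≈ $23.4161 each)
Sale 3, sell 232: 232/480 × $11,239.75 → $5,432.54
After Purchase 5: 470 on hand, pool $10,247.21 (≈ $21.8026 each)
Total COGS = $1,041.33 + $12,110.92 + $5,432.54 = $18,584.79
Ending inventory (cost pool remaining) = $10,247.21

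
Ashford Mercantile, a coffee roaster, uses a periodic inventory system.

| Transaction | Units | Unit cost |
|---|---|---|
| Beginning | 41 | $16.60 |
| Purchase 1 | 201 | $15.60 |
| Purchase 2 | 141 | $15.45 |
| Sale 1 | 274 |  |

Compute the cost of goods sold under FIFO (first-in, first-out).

Sale 1 (274) [FIFO — oldest first]: 41 @ $16.60 + 201 @ $15.60 + 32 @ $15.45 = $4,310.60
Ending inventory: 109 @ $15.45 = $1,684.05

COGS = $4,310.60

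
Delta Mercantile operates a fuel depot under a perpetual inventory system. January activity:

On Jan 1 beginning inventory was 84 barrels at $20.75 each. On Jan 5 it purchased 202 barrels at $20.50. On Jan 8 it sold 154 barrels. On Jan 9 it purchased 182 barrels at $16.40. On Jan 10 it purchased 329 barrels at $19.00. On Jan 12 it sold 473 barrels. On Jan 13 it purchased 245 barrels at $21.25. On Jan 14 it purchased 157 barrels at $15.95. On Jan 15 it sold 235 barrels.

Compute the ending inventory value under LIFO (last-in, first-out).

Ending inventory = $6,898.95

Jan 8, 154 sold [LIFO — newest first]: 154 @ $20.50 = $3,157.00
Jan 12, 473 sold [LIFO — newest first]: 329 @ $19.00 + 144 @ $16.40 = $8,612.60
Jan 15, 235 sold [LIFO — newest first]: 157 @ $15.95 + 78 @ $21.25 = $4,161.65
Total COGS = $3,157.00 + $8,612.60 + $4,161.65 = $15,931.25
Ending inventory: 84 @ $20.75 + 48 @ $20.50 + 38 @ $16.40 + 167 @ $21.25 = $6,898.95
Check: goods available $22,830.20 = COGS $15,931.25 + ending $6,898.95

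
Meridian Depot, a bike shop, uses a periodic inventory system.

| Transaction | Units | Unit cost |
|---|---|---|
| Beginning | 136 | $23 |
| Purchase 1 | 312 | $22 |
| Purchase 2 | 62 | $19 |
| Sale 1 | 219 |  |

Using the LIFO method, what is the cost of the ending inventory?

Sale 1 (219) [LIFO — newest first]: 62 @ $19 + 157 @ $22 = $4,632
Ending inventory: 136 @ $23 + 155 @ $22 = $6,538

Ending inventory = $6,538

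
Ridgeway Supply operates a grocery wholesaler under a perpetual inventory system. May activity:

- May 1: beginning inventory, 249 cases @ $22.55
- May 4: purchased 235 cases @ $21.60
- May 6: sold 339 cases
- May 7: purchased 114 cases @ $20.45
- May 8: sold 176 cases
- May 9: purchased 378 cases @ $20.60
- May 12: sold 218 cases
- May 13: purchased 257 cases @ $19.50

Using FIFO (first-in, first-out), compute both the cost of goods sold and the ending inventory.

May 6, 339 sold [FIFO — oldest first]: 249 @ $22.55 + 90 @ $21.60 = $7,558.95
May 8, 176 sold [FIFO — oldest first]: 145 @ $21.60 + 31 @ $20.45 = $3,765.95
May 12, 218 sold [FIFO — oldest first]: 83 @ $20.45 + 135 @ $20.60 = $4,478.35
Total COGS = $7,558.95 + $3,765.95 + $4,478.35 = $15,803.25
Ending inventory: 243 @ $20.60 + 257 @ $19.50 = $10,017.30

COGS = $15,803.25; ending inventory = $10,017.30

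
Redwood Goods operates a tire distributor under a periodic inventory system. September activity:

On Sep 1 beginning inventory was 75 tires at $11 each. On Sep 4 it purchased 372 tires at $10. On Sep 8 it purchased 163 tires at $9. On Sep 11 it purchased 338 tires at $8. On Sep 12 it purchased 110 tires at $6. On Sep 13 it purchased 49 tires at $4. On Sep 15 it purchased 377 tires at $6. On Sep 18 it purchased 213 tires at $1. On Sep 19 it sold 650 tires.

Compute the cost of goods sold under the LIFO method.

COGS = $2,737

Sep 19, 650 sold [LIFO — newest first]: 213 @ $1 + 377 @ $6 + 49 @ $4 + 11 @ $6 = $2,737
Ending inventory: 75 @ $11 + 372 @ $10 + 163 @ $9 + 338 @ $8 + 99 @ $6 = $9,310
Check: goods available $12,047 = COGS $2,737 + ending $9,310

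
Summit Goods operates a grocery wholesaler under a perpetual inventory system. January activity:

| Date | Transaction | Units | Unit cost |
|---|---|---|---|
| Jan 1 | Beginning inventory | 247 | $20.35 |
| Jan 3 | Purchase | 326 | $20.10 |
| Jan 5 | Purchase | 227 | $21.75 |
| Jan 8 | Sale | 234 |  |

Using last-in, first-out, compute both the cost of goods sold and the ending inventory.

Jan 8, 234 sold [LIFO — newest first]: 227 @ $21.75 + 7 @ $20.10 = $5,077.95
Ending inventory: 247 @ $20.35 + 319 @ $20.10 = $11,438.35

COGS = $5,077.95; ending inventory = $11,438.35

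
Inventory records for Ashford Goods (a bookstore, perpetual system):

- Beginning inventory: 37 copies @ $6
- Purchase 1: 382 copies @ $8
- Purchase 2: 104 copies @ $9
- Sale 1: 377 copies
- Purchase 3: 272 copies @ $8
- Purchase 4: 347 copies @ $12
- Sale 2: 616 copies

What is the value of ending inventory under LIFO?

Sale 1 (377) [LIFO — newest first]: 104 @ $9 + 273 @ $8 = $3,120
Sale 2 (616) [LIFO — newest first]: 347 @ $12 + 269 @ $8 = $6,316
Total COGS = $3,120 + $6,316 = $9,436
Ending inventory: 37 @ $6 + 109 @ $8 + 3 @ $8 = $1,118

Ending inventory = $1,118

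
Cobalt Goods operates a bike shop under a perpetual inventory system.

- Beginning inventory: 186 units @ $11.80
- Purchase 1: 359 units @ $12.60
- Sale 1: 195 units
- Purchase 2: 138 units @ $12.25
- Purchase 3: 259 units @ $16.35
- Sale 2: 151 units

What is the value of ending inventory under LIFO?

Ending inventory = $7,717.50

Sale 1 (195) [LIFO — newest first]: 195 @ $12.60 = $2,457.00
Sale 2 (151) [LIFO — newest first]: 151 @ $16.35 = $2,468.85
Total COGS = $2,457.00 + $2,468.85 = $4,925.85
Ending inventory: 186 @ $11.80 + 164 @ $12.60 + 138 @ $12.25 + 108 @ $16.35 = $7,717.50
Check: goods available $12,643.35 = COGS $4,925.85 + ending $7,717.50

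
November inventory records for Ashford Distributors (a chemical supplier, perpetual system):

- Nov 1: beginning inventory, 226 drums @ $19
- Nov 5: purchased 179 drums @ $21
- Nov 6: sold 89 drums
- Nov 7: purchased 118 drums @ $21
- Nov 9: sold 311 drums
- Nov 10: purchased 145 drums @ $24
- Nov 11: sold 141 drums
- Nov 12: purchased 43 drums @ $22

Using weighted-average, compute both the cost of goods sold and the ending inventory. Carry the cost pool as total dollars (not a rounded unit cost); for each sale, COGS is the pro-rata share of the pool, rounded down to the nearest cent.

After Nov 1: 226 on hand, pool $4,294.00 (≈ $19.0000 each)
After Nov 5: 405 on hand, pool $8,053.00 (≈ $19.8840 each)
Nov 6, sell 89: 89/405 × $8,053.00 → $1,769.67
After Nov 7: 434 on hand, pool $8,761.33 (≈ $20.1874 each)
Nov 9, sell 311: 311/434 × $8,761.33 → $6,278.28
After Nov 10: 268 on hand, pool $5,963.05 (≈ $22.2502 each)
Nov 11, sell 141: 141/268 × $5,963.05 → $3,137.27
After Nov 12: 170 on hand, pool $3,771.78 (≈ $22.1869 each)
Total COGS = $1,769.67 + $6,278.28 + $3,137.27 = $11,185.22
Ending inventory (cost pool remaining) = $3,771.78
Check: goods available $14,957.00 = COGS $11,185.22 + ending $3,771.78

COGS = $11,185.22; ending inventory = $3,771.78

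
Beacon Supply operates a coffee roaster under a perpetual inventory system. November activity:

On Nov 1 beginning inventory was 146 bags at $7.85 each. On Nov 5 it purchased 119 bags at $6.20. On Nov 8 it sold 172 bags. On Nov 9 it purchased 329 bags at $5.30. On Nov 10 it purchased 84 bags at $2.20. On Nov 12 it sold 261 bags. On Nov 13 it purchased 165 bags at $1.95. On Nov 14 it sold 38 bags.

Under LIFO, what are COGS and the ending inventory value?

Nov 8, 172 sold [LIFO — newest first]: 119 @ $6.20 + 53 @ $7.85 = $1,153.85
Nov 12, 261 sold [LIFO — newest first]: 84 @ $2.20 + 177 @ $5.30 = $1,122.90
Nov 14, 38 sold [LIFO — newest first]: 38 @ $1.95 = $74.10
Total COGS = $1,153.85 + $1,122.90 + $74.10 = $2,350.85
Ending inventory: 93 @ $7.85 + 152 @ $5.30 + 127 @ $1.95 = $1,783.30
Check: goods available $4,134.15 = COGS $2,350.85 + ending $1,783.30

COGS = $2,350.85; ending inventory = $1,783.30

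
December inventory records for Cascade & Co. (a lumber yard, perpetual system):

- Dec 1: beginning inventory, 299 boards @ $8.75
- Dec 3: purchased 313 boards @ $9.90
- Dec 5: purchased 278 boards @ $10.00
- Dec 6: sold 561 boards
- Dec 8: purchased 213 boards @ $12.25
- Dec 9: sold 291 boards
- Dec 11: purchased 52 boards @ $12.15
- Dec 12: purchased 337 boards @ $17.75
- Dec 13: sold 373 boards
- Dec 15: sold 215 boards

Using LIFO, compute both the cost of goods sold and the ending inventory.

COGS = $17,262.75; ending inventory = $455.00

Dec 6, 561 sold [LIFO — newest first]: 278 @ $10.00 + 283 @ $9.90 = $5,581.70
Dec 9, 291 sold [LIFO — newest first]: 213 @ $12.25 + 30 @ $9.90 + 48 @ $8.75 = $3,326.25
Dec 13, 373 sold [LIFO — newest first]: 337 @ $17.75 + 36 @ $12.15 = $6,419.15
Dec 15, 215 sold [LIFO — newest first]: 16 @ $12.15 + 199 @ $8.75 = $1,935.65
Total COGS = $5,581.70 + $3,326.25 + $6,419.15 + $1,935.65 = $17,262.75
Ending inventory: 52 @ $8.75 = $455.00
Check: goods available $17,717.75 = COGS $17,262.75 + ending $455.00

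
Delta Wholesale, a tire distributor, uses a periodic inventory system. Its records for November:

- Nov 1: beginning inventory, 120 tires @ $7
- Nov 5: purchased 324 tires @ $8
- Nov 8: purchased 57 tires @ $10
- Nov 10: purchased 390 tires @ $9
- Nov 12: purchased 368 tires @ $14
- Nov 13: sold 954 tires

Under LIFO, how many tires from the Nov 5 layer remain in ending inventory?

185

Nov 13, 954 sold [LIFO — newest first]: 368 @ $14 + 390 @ $9 + 57 @ $10 + 139 @ $8 = $10,344
Ending inventory: 120 @ $7 + 185 @ $8 = $2,320
Check: goods available $12,664 = COGS $10,344 + ending $2,320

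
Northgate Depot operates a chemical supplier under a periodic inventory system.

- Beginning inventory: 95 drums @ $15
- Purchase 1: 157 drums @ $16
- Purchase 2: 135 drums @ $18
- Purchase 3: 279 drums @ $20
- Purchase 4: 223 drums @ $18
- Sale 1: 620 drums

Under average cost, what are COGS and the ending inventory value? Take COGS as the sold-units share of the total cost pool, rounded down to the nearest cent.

Sale 1, sell 620: 620/889 × $15,961.00 → $11,131.40
Ending inventory (cost pool remaining) = $4,829.60

COGS = $11,131.40; ending inventory = $4,829.60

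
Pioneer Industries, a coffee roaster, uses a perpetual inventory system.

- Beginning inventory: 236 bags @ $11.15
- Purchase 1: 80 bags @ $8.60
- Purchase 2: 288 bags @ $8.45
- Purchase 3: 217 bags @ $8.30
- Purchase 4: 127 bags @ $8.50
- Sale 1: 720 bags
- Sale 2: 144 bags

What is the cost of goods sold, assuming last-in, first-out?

Sale 1 (720) [LIFO — newest first]: 127 @ $8.50 + 217 @ $8.30 + 288 @ $8.45 + 80 @ $8.60 + 8 @ $11.15 = $6,091.40
Sale 2 (144) [LIFO — newest first]: 144 @ $11.15 = $1,605.60
Total COGS = $6,091.40 + $1,605.60 = $7,697.00
Ending inventory: 84 @ $11.15 = $936.60

COGS = $7,697.00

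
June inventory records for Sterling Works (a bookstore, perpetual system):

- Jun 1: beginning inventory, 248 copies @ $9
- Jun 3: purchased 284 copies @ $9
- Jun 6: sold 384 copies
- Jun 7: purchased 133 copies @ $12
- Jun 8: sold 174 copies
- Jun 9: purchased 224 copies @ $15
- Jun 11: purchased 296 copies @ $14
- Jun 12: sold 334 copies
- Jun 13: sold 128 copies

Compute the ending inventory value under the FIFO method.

Ending inventory = $2,310

Jun 6, 384 sold [FIFO — oldest first]: 248 @ $9 + 136 @ $9 = $3,456
Jun 8, 174 sold [FIFO — oldest first]: 148 @ $9 + 26 @ $12 = $1,644
Jun 12, 334 sold [FIFO — oldest first]: 107 @ $12 + 224 @ $15 + 3 @ $14 = $4,686
Jun 13, 128 sold [FIFO — oldest first]: 128 @ $14 = $1,792
Total COGS = $3,456 + $1,644 + $4,686 + $1,792 = $11,578
Ending inventory: 165 @ $14 = $2,310
Check: goods available $13,888 = COGS $11,578 + ending $2,310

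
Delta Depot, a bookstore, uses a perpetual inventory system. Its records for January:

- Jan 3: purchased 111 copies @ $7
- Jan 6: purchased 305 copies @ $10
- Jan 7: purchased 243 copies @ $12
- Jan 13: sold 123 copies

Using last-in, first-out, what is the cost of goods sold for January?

Jan 13, 123 sold [LIFO — newest first]: 123 @ $12 = $1,476
Ending inventory: 111 @ $7 + 305 @ $10 + 120 @ $12 = $5,267

COGS = $1,476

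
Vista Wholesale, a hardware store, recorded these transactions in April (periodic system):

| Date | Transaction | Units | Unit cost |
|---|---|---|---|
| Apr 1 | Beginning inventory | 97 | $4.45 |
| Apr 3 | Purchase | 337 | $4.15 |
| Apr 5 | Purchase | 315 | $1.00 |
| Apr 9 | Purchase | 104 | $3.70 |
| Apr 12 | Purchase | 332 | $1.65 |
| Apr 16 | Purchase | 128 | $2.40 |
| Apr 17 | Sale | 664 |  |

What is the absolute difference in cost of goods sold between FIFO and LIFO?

$720.40

FIFO COGS: 97 @ $4.45 + 337 @ $4.15 + 230 @ $1.00 = $2,060.20
LIFO COGS: 128 @ $2.40 + 332 @ $1.65 + 104 @ $3.70 + 100 @ $1.00 = $1,339.80
Difference = |$2,060.20 − $1,339.80| = $720.40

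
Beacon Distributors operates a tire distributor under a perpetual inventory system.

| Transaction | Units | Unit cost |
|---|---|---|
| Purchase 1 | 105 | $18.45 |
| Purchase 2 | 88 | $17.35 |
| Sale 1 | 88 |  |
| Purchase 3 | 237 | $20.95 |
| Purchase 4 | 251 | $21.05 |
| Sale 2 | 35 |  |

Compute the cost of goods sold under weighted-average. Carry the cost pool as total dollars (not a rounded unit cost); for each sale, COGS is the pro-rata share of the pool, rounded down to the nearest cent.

After Purchase 1: 105 on hand, pool $1,937.25 (≈ $18.4500 each)
After Purchase 2: 193 on hand, pool $3,464.05 (≈ $17.9484 each)
Sale 1, sell 88: 88/193 × $3,464.05 → $1,579.46
After Purchase 3: 342 on hand, pool $6,849.74 (≈ $20.0285 each)
After Purchase 4: 593 on hand, pool $12,133.29 (≈ $20.4609 each)
Sale 2, sell 35: 35/593 × $12,133.29 → $716.13
Total COGS = $1,579.46 + $716.13 = $2,295.59
Ending inventory (cost pool remaining) = $11,417.16

COGS = $2,295.59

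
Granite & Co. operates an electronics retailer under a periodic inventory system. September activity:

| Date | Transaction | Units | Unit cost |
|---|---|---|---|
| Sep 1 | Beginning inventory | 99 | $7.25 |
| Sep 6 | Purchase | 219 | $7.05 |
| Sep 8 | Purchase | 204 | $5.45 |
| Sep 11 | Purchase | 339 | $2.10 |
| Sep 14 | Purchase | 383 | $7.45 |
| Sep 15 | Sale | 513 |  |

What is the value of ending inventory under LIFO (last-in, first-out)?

Ending inventory = $3,812.40

Sep 15, 513 sold [LIFO — newest first]: 383 @ $7.45 + 130 @ $2.10 = $3,126.35
Ending inventory: 99 @ $7.25 + 219 @ $7.05 + 204 @ $5.45 + 209 @ $2.10 = $3,812.40
Check: goods available $6,938.75 = COGS $3,126.35 + ending $3,812.40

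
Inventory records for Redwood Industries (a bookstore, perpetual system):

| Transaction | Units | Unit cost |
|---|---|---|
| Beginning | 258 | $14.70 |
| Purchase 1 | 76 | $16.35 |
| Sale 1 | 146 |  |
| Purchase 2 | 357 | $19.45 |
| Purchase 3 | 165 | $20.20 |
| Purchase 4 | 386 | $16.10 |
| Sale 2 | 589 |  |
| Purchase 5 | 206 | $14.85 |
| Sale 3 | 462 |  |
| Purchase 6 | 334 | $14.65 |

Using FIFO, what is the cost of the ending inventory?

Sale 1 (146) [FIFO — oldest first]: 146 @ $14.70 = $2,146.20
Sale 2 (589) [FIFO — oldest first]: 112 @ $14.70 + 76 @ $16.35 + 357 @ $19.45 + 44 @ $20.20 = $10,721.45
Sale 3 (462) [FIFO — oldest first]: 121 @ $20.20 + 341 @ $16.10 = $7,934.30
Total COGS = $2,146.20 + $10,721.45 + $7,934.30 = $20,801.95
Ending inventory: 45 @ $16.10 + 206 @ $14.85 + 334 @ $14.65 = $8,676.70

Ending inventory = $8,676.70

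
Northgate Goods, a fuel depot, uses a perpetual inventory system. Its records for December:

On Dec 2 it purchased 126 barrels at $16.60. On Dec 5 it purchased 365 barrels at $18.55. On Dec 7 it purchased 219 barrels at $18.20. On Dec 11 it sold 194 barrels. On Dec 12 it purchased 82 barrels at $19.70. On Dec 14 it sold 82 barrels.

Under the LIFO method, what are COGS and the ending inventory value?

Dec 11, 194 sold [LIFO — newest first]: 194 @ $18.20 = $3,530.80
Dec 14, 82 sold [LIFO — newest first]: 82 @ $19.70 = $1,615.40
Total COGS = $3,530.80 + $1,615.40 = $5,146.20
Ending inventory: 126 @ $16.60 + 365 @ $18.55 + 25 @ $18.20 = $9,317.35

COGS = $5,146.20; ending inventory = $9,317.35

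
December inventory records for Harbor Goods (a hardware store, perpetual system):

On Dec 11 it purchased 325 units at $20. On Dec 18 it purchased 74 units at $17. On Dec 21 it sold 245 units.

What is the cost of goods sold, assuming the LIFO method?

Dec 21, 245 sold [LIFO — newest first]: 74 @ $17 + 171 @ $20 = $4,678
Ending inventory: 154 @ $20 = $3,080
Check: goods available $7,758 = COGS $4,678 + ending $3,080

COGS = $4,678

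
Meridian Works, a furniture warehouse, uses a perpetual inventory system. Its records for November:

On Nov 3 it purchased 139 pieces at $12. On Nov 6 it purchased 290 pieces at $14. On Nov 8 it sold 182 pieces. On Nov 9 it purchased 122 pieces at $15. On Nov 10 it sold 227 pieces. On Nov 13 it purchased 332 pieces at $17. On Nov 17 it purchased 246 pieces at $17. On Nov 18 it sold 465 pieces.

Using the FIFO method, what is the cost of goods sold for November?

Nov 8, 182 sold [FIFO — oldest first]: 139 @ $12 + 43 @ $14 = $2,270
Nov 10, 227 sold [FIFO — oldest first]: 227 @ $14 = $3,178
Nov 18, 465 sold [FIFO — oldest first]: 20 @ $14 + 122 @ $15 + 323 @ $17 = $7,601
Total COGS = $2,270 + $3,178 + $7,601 = $13,049
Ending inventory: 9 @ $17 + 246 @ $17 = $4,335

COGS = $13,049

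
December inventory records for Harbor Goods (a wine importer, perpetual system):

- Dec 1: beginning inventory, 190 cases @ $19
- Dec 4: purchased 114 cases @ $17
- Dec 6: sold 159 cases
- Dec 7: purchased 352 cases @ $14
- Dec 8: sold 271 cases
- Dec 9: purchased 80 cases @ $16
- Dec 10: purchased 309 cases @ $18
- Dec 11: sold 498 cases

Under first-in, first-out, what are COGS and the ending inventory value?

COGS = $15,212; ending inventory = $2,106

Dec 6, 159 sold [FIFO — oldest first]: 159 @ $19 = $3,021
Dec 8, 271 sold [FIFO — oldest first]: 31 @ $19 + 114 @ $17 + 126 @ $14 = $4,291
Dec 11, 498 sold [FIFO — oldest first]: 226 @ $14 + 80 @ $16 + 192 @ $18 = $7,900
Total COGS = $3,021 + $4,291 + $7,900 = $15,212
Ending inventory: 117 @ $18 = $2,106
Check: goods available $17,318 = COGS $15,212 + ending $2,106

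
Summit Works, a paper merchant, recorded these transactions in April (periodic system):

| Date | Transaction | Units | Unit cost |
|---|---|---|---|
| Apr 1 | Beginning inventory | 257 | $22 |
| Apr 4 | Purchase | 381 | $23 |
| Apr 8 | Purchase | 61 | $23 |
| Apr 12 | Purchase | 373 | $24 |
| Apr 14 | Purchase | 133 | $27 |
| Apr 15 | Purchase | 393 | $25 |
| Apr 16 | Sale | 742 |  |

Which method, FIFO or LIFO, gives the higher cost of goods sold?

LIFO

FIFO COGS: 257 @ $22 + 381 @ $23 + 61 @ $23 + 43 @ $24 = $16,852
LIFO COGS: 393 @ $25 + 133 @ $27 + 216 @ $24 = $18,600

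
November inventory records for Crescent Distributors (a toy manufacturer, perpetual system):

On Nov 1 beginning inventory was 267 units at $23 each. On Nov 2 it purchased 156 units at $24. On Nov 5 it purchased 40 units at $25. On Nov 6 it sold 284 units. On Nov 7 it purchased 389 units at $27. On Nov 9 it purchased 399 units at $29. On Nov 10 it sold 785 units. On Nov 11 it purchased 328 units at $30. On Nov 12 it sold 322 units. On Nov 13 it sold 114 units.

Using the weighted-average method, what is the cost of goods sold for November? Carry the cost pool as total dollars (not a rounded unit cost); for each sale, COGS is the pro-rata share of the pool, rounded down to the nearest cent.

After Nov 1: 267 on hand, pool $6,141.00 (≈ $23.0000 each)
After Nov 2: 423 on hand, pool $9,885.00 (≈ $23.3688 each)
After Nov 5: 463 on hand, pool $10,885.00 (≈ $23.5097 each)
Nov 6, sell 284: 284/463 × $10,885.00 → $6,676.76
After Nov 7: 568 on hand, pool $14,711.24 (≈ $25.9001 each)
After Nov 9: 967 on hand, pool $26,282.24 (≈ $27.1792 each)
Nov 10, sell 785: 785/967 × $26,282.24 → $21,335.63
After Nov 11: 510 on hand, pool $14,786.61 (≈ $28.9934 each)
Nov 12, sell 322: 322/510 × $14,786.61 → $9,335.85
Nov 13, sell 114: 114/188 × $5,450.76 → $3,305.24
Total COGS = $6,676.76 + $21,335.63 + $9,335.85 + $3,305.24 = $40,653.48
Ending inventory (cost pool remaining) = $2,145.52
Check: goods available $42,799.00 = COGS $40,653.48 + ending $2,145.52

COGS = $40,653.48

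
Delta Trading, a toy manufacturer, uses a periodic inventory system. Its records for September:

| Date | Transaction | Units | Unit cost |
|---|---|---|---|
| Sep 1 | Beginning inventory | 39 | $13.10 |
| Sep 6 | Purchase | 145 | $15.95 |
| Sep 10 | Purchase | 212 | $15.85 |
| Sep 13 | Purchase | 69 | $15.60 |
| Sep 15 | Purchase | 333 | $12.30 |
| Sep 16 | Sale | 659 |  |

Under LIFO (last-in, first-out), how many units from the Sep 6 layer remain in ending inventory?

100

Sep 16, 659 sold [LIFO — newest first]: 333 @ $12.30 + 69 @ $15.60 + 212 @ $15.85 + 45 @ $15.95 = $9,250.25
Ending inventory: 39 @ $13.10 + 100 @ $15.95 = $2,105.90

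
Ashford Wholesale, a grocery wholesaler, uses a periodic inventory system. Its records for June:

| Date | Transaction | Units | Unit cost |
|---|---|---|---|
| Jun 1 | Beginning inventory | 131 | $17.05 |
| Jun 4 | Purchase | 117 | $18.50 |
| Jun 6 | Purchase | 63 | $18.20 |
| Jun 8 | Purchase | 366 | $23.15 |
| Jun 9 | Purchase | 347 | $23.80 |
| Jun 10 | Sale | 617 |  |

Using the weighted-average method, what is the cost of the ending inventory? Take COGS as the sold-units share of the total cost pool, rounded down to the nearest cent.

Ending inventory = $8,853.90

Jun 10, sell 617: 617/1024 × $22,276.15 → $13,422.25
Ending inventory (cost pool remaining) = $8,853.90
Check: goods available $22,276.15 = COGS $13,422.25 + ending $8,853.90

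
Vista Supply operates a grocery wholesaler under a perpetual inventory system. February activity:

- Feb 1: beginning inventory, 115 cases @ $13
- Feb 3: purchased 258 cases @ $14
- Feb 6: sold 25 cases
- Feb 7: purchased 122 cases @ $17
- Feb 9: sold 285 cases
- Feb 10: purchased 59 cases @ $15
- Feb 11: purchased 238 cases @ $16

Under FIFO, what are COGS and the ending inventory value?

Feb 6, 25 sold [FIFO — oldest first]: 25 @ $13 = $325
Feb 9, 285 sold [FIFO — oldest first]: 90 @ $13 + 195 @ $14 = $3,900
Total COGS = $325 + $3,900 = $4,225
Ending inventory: 63 @ $14 + 122 @ $17 + 59 @ $15 + 238 @ $16 = $7,649

COGS = $4,225; ending inventory = $7,649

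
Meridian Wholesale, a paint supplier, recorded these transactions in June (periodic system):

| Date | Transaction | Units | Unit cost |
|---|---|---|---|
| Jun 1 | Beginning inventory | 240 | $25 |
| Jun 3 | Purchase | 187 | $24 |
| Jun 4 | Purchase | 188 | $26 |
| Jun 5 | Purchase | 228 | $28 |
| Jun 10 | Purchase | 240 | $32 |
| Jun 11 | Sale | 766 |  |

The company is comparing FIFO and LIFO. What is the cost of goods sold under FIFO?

FIFO COGS: 240 @ $25 + 187 @ $24 + 188 @ $26 + 151 @ $28 = $19,604
LIFO COGS: 240 @ $32 + 228 @ $28 + 188 @ $26 + 110 @ $24 = $21,592

COGS = $19,604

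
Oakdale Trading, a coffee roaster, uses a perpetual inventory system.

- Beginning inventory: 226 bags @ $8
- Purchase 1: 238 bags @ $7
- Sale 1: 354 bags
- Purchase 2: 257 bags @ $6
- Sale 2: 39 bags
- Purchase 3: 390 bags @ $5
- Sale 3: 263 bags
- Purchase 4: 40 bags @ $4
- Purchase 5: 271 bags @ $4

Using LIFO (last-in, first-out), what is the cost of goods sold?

Sale 1 (354) [LIFO — newest first]: 238 @ $7 + 116 @ $8 = $2,594
Sale 2 (39) [LIFO — newest first]: 39 @ $6 = $234
Sale 3 (263) [LIFO — newest first]: 263 @ $5 = $1,315
Total COGS = $2,594 + $234 + $1,315 = $4,143
Ending inventory: 110 @ $8 + 218 @ $6 + 127 @ $5 + 40 @ $4 + 271 @ $4 = $4,067

COGS = $4,143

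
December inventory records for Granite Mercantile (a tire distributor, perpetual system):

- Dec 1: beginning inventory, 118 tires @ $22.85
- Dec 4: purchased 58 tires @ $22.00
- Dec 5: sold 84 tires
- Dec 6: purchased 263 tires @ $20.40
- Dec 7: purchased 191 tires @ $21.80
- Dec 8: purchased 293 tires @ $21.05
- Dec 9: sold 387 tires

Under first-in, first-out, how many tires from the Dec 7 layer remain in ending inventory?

Dec 5, 84 sold [FIFO — oldest first]: 84 @ $22.85 = $1,919.40
Dec 9, 387 sold [FIFO — oldest first]: 34 @ $22.85 + 58 @ $22.00 + 263 @ $20.40 + 32 @ $21.80 = $8,115.70
Total COGS = $1,919.40 + $8,115.70 = $10,035.10
Ending inventory: 159 @ $21.80 + 293 @ $21.05 = $9,633.85

159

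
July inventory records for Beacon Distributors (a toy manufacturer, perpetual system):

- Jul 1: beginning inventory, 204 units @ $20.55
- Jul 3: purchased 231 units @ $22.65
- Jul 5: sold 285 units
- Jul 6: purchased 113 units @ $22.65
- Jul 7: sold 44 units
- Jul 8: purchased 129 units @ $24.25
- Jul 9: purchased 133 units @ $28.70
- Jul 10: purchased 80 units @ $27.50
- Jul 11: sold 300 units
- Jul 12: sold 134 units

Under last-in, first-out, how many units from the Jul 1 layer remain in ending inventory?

127

Jul 5, 285 sold [LIFO — newest first]: 231 @ $22.65 + 54 @ $20.55 = $6,341.85
Jul 7, 44 sold [LIFO — newest first]: 44 @ $22.65 = $996.60
Jul 11, 300 sold [LIFO — newest first]: 80 @ $27.50 + 133 @ $28.70 + 87 @ $24.25 = $8,126.85
Jul 12, 134 sold [LIFO — newest first]: 42 @ $24.25 + 69 @ $22.65 + 23 @ $20.55 = $3,054.00
Total COGS = $6,341.85 + $996.60 + $8,126.85 + $3,054.00 = $18,519.30
Ending inventory: 127 @ $20.55 = $2,609.85
Check: goods available $21,129.15 = COGS $18,519.30 + ending $2,609.85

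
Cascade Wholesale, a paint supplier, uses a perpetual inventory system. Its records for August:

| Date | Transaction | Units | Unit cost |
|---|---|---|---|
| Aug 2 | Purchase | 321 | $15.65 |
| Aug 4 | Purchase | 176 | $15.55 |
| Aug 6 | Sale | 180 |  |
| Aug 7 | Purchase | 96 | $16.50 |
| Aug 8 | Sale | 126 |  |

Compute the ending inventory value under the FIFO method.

Aug 6, 180 sold [FIFO — oldest first]: 180 @ $15.65 = $2,817.00
Aug 8, 126 sold [FIFO — oldest first]: 126 @ $15.65 = $1,971.90
Total COGS = $2,817.00 + $1,971.90 = $4,788.90
Ending inventory: 15 @ $15.65 + 176 @ $15.55 + 96 @ $16.50 = $4,555.55

Ending inventory = $4,555.55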